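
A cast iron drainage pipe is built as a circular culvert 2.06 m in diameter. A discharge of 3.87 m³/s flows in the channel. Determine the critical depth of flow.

y_c = 0.931 m

At critical depth, Q² T / (g A³) = 1, i.e. A³/T = Q²/g = 3.87²/9.81 = 1.527.
At y = 0.72 m: A³/T = 0.5687 — short.
At y = 1.06 m: A³/T = 2.507 — over.
At y = 0.931 m: A³/T = 1.527 — close enough.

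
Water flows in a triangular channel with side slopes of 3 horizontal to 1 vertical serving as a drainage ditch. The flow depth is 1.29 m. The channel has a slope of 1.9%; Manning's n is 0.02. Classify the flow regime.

For a triangular section with side slope z = 3: A = zy² = 3×1.29² = 4.992 m²; P = 2y√(1+z²) = 2×1.29×3.162 = 8.159 m.
Hydraulic radius R = A/P = 4.992/8.159 = 0.6119 m.
V = (1/n) R^(2/3) √S = (1/0.02) × 0.6119^(2/3) × √0.019 = 4.967 m/s. Hydraulic depth D_h = A/T = 4.992/7.74 = 0.645 m.
Froude number Fr = V/√(g·D_h) = 4.967/√(9.81×0.645) = 1.97, which is greater than 1, so the flow is supercritical.

supercritical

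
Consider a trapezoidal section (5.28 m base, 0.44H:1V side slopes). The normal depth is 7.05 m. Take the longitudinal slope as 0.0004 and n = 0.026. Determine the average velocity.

With bottom width b = 5.28 m and side slope z = 0.44: A = (b + zy)y = (5.28 + 0.44×7.05)×7.05 = 59.09 m²; P = b + 2y√(1+z²) = 5.28 + 2×7.05×1.093 = 20.68 m.
Hydraulic radius R = A/P = 59.09/20.68 = 2.857 m.
From Manning's equation, V = (1/n) R^(2/3) S^(1/2) = (1/0.026) × 2.857^(2/3) × 0.0004^(1/2) = 1.55 m/s.

V = 1.55 m/s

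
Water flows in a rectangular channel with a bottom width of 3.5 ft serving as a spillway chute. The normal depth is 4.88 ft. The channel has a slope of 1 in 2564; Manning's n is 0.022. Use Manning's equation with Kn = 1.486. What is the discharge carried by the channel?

Q = 27 ft³/s

Flow area A = b·y = 3.5 × 4.88 = 17.08 ft². Wetted perimeter P = b + 2y = 3.5 + 2×4.88 = 13.26 ft.
Hydraulic radius R = A/P = 17.08/13.26 = 1.288 ft.
Manning's equation: Q = (1.486/n) A R^(2/3) S^(1/2) = (1.486/0.022) × 17.08 × 1.288^(2/3) × 0.00039^(1/2) = 27 ft³/s.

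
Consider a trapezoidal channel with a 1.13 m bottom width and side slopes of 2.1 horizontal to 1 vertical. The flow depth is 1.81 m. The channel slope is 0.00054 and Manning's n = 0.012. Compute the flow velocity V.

With bottom width b = 1.13 m and side slope z = 2.1: A = (b + zy)y = (1.13 + 2.1×1.81)×1.81 = 8.925 m²; P = b + 2y√(1+z²) = 1.13 + 2×1.81×2.326 = 9.55 m.
Hydraulic radius R = A/P = 8.925/9.55 = 0.9346 m.
From Manning's equation, V = (1/n) R^(2/3) S^(1/2) = (1/0.012) × 0.9346^(2/3) × 0.00054^(1/2) = 1.85 m/s.

V = 1.85 m/s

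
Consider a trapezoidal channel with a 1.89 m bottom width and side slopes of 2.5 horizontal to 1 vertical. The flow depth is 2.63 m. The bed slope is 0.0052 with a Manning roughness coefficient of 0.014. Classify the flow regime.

supercritical

With bottom width b = 1.89 m and side slope z = 2.5: A = (b + zy)y = (1.89 + 2.5×2.63)×2.63 = 22.26 m²; P = b + 2y√(1+z²) = 1.89 + 2×2.63×2.693 = 16.05 m.
Hydraulic radius R = A/P = 22.26/16.05 = 1.387 m.
V = (1/n) R^(2/3) √S = (1/0.014) × 1.387^(2/3) × √0.0052 = 6.406 m/s. Hydraulic depth D_h = A/T = 22.26/15.04 = 1.48 m.
Froude number Fr = V/√(g·D_h) = 6.406/√(9.81×1.48) = 1.68, which is greater than 1, so the flow is supercritical.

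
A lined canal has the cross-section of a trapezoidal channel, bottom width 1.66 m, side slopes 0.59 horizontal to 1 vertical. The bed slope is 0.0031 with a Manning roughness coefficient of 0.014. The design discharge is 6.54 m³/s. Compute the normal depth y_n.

y_n = 1.04 m

Manning's equation rearranged: A R^(2/3) = nQ / (1·√S) = 0.014 × 6.54 / (√0.0031) = 1.644.
At y = 0.767 m: A R^(2/3) = 0.9807 — low.
At y = 1.04 m: A R^(2/3) = 1.645 — ≈ 1.644.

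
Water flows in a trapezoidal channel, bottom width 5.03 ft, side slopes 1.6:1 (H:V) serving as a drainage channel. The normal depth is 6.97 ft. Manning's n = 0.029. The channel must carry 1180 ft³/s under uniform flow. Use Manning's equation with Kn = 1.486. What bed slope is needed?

With bottom width b = 5.03 ft and side slope z = 1.6: A = (b + zy)y = (5.03 + 1.6×6.97)×6.97 = 112.8 ft²; P = b + 2y√(1+z²) = 5.03 + 2×6.97×1.887 = 31.33 ft.
Hydraulic radius R = A/P = 112.8/31.33 = 3.6 ft.
From Manning's equation, S = [nQ / (1.486 A R^(2/3))]² = [0.029 × 1180 / (1.486 × 112.8 × 3.6^(2/3))]² = 0.00756.

S = 0.00756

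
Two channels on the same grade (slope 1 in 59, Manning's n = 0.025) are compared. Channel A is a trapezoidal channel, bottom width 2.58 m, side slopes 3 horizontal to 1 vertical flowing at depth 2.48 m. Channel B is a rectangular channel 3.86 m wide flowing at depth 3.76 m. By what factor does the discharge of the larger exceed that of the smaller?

1.79

Channel A: With bottom width b = 2.58 m and side slope z = 3: A = (b + zy)y = (2.58 + 3×2.48)×2.48 = 24.85 m²; P = b + 2y√(1+z²) = 2.58 + 2×2.48×3.162 = 18.26 m. Hydraulic radius R = A/P = 24.85/18.26 = 1.361 m. Q_A = (1/0.025)·24.85·1.361^(2/3)·√0.01695 = 158.9 m³/s.
Channel B: Flow area A = b·y = 3.86 × 3.76 = 14.51 m². Wetted perimeter P = b + 2y = 3.86 + 2×3.76 = 11.38 m. Hydraulic radius R = A/P = 14.51/11.38 = 1.275 m. Q_B = (1/0.025)·14.51·1.275^(2/3)·√0.01695 = 88.89 m³/s.
The larger discharge is 158.9 m³/s and the smaller is 88.89 m³/s; the ratio is 1.79.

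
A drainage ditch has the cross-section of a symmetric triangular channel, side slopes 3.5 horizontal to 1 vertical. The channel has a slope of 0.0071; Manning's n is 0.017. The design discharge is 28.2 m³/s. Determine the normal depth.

y_n = 1.44 m

Manning's equation rearranged: A R^(2/3) = nQ / (1·√S) = 0.017 × 28.2 / (√0.0071) = 5.689.
Try y = 1.12 m: A R^(2/3) = 2.906 — low.
Try y = 1.44 m: A R^(2/3) = 5.68 — matches.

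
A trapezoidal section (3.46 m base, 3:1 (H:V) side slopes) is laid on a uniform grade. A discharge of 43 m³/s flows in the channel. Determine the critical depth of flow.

At critical depth, Q² T / (g A³) = 1, i.e. A³/T = Q²/g = 43²/9.81 = 188.5.
Trying y = 2.02 m: A³/T = 456.5 — over.
Trying y = 1.63 m: A³/T = 190.4 — close enough.

y_c = 1.63 m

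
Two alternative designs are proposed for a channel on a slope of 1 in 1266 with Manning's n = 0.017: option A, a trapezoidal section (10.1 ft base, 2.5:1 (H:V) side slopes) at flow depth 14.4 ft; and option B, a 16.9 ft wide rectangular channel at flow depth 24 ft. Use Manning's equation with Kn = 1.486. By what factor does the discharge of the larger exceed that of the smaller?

1.86

Channel A: With bottom width b = 10.1 ft and side slope z = 2.5: A = (b + zy)y = (10.1 + 2.5×14.4)×14.4 = 663.8 ft²; P = b + 2y√(1+z²) = 10.1 + 2×14.4×2.693 = 87.65 ft. Hydraulic radius R = A/P = 663.8/87.65 = 7.574 ft. Q_A = (1.486/0.017)·663.8·7.574^(2/3)·√0.0007899 = 6290 ft³/s.
Channel B: Flow area A = b·y = 16.9 × 24 = 405.6 ft². Wetted perimeter P = b + 2y = 16.9 + 2×24 = 64.9 ft. Hydraulic radius R = A/P = 405.6/64.9 = 6.25 ft. Q_B = (1.486/0.017)·405.6·6.25^(2/3)·√0.0007899 = 3381 ft³/s.
The larger discharge is 6290 ft³/s and the smaller is 3381 ft³/s; the ratio is 1.86.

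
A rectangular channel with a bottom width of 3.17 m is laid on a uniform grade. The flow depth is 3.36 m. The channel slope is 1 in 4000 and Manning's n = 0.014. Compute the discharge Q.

Flow area A = b·y = 3.17 × 3.36 = 10.65 m². Wetted perimeter P = b + 2y = 3.17 + 2×3.36 = 9.89 m.
Hydraulic radius R = A/P = 10.65/9.89 = 1.077 m.
Manning's equation: Q = (1/n) A R^(2/3) S^(1/2) = (1/0.014) × 10.65 × 1.077^(2/3) × 0.00025^(1/2) = 12.6 m³/s.

Q = 12.6 m³/s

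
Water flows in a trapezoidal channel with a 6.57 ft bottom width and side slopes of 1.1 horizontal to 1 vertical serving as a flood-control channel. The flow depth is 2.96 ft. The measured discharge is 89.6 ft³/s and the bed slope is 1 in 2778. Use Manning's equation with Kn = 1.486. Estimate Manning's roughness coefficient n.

n = 0.014

With bottom width b = 6.57 ft and side slope z = 1.1: A = (b + zy)y = (6.57 + 1.1×2.96)×2.96 = 29.08 ft²; P = b + 2y√(1+z²) = 6.57 + 2×2.96×1.487 = 15.37 ft.
Hydraulic radius R = A/P = 29.08/15.37 = 1.892 ft.
Rearranging Manning's equation: n = (1.486/Q) A R^(2/3) S^(1/2) = (1.486/89.6) × 29.08 × 1.892^(2/3) × √0.00036 = 0.014.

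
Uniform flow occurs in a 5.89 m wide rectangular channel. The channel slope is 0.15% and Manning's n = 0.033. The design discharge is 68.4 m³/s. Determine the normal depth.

y_n = 6.23 m

Manning's equation rearranged: A R^(2/3) = nQ / (1·√S) = 0.033 × 68.4 / (√0.0015) = 58.28.
Try y = 7.55 m: A R^(2/3) = 73.35 — high.
Try y = 4.89 m: A R^(2/3) = 43.22 — low.
Try y = 6.23 m: A R^(2/3) = 58.24 — matches.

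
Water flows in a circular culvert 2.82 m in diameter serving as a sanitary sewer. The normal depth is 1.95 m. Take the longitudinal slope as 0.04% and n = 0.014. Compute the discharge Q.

For a circular section of diameter D = 2.82 m at depth y = 1.95 m, the central angle is θ = 2 arccos(1 − 2y/D) = 3.928 rad. Then A = (D²/8)(θ − sin θ) = 4.608 m² and P = Dθ/2 = 5.538 m.
Hydraulic radius R = A/P = 4.608/5.538 = 0.832 m.
Manning's equation: Q = (1/n) A R^(2/3) S^(1/2) = (1/0.014) × 4.608 × 0.832^(2/3) × 0.0004^(1/2) = 5.82 m³/s.

Q = 5.82 m³/s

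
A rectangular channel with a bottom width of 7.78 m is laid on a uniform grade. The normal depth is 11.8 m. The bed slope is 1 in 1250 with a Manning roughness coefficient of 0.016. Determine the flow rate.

Q = 332 m³/s

Flow area A = b·y = 7.78 × 11.8 = 91.8 m². Wetted perimeter P = b + 2y = 7.78 + 2×11.8 = 31.38 m.
Hydraulic radius R = A/P = 91.8/31.38 = 2.926 m.
Manning's equation: Q = (1/n) A R^(2/3) S^(1/2) = (1/0.016) × 91.8 × 2.926^(2/3) × 0.0008^(1/2) = 332 m³/s.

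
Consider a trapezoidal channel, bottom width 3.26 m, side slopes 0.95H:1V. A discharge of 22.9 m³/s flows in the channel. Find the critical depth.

y_c = 1.47 m

At critical depth, Q² T / (g A³) = 1, i.e. A³/T = Q²/g = 22.9²/9.81 = 53.46.
Trying y = 1.3 m: A³/T = 34.82 — too small.
Trying y = 1.78 m: A³/T = 103 — too large.
Trying y = 1.47 m: A³/T = 52.99 — matches.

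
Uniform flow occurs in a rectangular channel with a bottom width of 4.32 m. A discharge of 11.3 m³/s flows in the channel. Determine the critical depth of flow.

y_c = 0.887 m

For a rectangular channel, critical depth y_c = (q²/g)^(1/3) where q = Q/b = 11.3/4.32 = 2.616 m²/s.
So y_c = (2.616²/9.81)^(1/3) = 0.887 m.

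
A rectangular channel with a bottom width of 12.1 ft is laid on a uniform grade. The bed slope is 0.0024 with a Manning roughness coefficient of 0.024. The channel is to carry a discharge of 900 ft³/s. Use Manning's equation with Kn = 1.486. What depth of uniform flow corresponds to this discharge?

y_n = 10.1 ft

Manning's equation rearranged: A R^(2/3) = nQ / (1.486·√S) = 0.024 × 900 / (1.486 × √0.0024) = 296.7.
Try y = 8.71 ft: A R^(2/3) = 246.2 — short.
Try y = 11.7 ft: A R^(2/3) = 356 — over.
Try y = 10.1 ft: A R^(2/3) = 296.7 — matches.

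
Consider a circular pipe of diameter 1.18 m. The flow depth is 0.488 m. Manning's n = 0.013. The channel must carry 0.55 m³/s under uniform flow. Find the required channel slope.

S = 0.0017

For a circular section of diameter D = 1.18 m at depth y = 0.488 m, the central angle is θ = 2 arccos(1 − 2y/D) = 2.794 rad. Then A = (D²/8)(θ − sin θ) = 0.427 m² and P = Dθ/2 = 1.649 m.
Hydraulic radius R = A/P = 0.427/1.649 = 0.259 m.
From Manning's equation, S = [nQ / (1 A R^(2/3))]² = [0.013 × 0.55 / (1 × 0.427 × 0.259^(2/3))]² = 0.0017.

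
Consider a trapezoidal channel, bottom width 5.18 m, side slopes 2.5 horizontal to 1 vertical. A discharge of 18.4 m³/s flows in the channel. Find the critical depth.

y_c = 0.929 m

At critical depth, Q² T / (g A³) = 1, i.e. A³/T = Q²/g = 18.4²/9.81 = 34.51.
At y = 0.765 m: A³/T = 17.74 — short.
At y = 0.929 m: A³/T = 34.46 — close enough.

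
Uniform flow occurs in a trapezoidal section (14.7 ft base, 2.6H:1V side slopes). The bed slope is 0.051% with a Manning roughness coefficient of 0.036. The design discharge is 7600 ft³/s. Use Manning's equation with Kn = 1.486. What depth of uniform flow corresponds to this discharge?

y_n = 22.1 ft

Manning's equation rearranged: A R^(2/3) = nQ / (1.486·√S) = 0.036 × 7600 / (1.486 × √0.00051) = 8153.
At y = 16.2 ft: A R^(2/3) = 3915 — low.
At y = 22.1 ft: A R^(2/3) = 8158 — ≈ 8153.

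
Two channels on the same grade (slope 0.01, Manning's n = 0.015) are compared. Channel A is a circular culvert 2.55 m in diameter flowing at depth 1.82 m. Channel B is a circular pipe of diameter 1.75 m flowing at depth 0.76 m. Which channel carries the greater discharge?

Channel A: For a circular section of diameter D = 2.55 m at depth y = 1.82 m, the central angle is θ = 2 arccos(1 − 2y/D) = 4.025 rad. Then A = (D²/8)(θ − sin θ) = 3.9 m² and P = Dθ/2 = 5.132 m. Hydraulic radius R = A/P = 3.9/5.132 = 0.7599 m. Q_A = (1/0.015)·3.9·0.7599^(2/3)·√0.01 = 21.65 m³/s.
Channel B: For a circular section of diameter D = 1.75 m at depth y = 0.76 m, the central angle is θ = 2 arccos(1 − 2y/D) = 2.878 rad. Then A = (D²/8)(θ − sin θ) = 1.002 m² and P = Dθ/2 = 2.518 m. Hydraulic radius R = A/P = 1.002/2.518 = 0.3979 m. Q_B = (1/0.015)·1.002·0.3979^(2/3)·√0.01 = 3.614 m³/s.
Q_A = 21.65 m³/s vs Q_B = 3.614 m³/s, so channel A carries more.

channel A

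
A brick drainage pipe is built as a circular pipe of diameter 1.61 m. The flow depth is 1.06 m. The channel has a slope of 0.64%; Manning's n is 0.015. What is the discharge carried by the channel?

For a circular section of diameter D = 1.61 m at depth y = 1.06 m, the central angle is θ = 2 arccos(1 − 2y/D) = 3.786 rad. Then A = (D²/8)(θ − sin θ) = 1.421 m² and P = Dθ/2 = 3.048 m.
Hydraulic radius R = A/P = 1.421/3.048 = 0.4664 m.
Manning's equation: Q = (1/n) A R^(2/3) S^(1/2) = (1/0.015) × 1.421 × 0.4664^(2/3) × 0.0064^(1/2) = 4.56 m³/s.

Q = 4.56 m³/s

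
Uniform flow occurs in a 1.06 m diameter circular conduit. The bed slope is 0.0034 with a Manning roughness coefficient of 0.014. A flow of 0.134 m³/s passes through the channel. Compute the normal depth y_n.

Manning's equation rearranged: A R^(2/3) = nQ / (1·√S) = 0.014 × 0.134 / (√0.0034) = 0.03217.
At y = 0.18 m: A R^(2/3) = 0.02284 — low.
At y = 0.213 m: A R^(2/3) = 0.03219 — matches.

y_n = 0.213 m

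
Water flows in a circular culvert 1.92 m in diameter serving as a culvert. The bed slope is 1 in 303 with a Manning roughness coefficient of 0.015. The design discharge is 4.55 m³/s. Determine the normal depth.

Manning's equation rearranged: A R^(2/3) = nQ / (1·√S) = 0.015 × 4.55 / (√0.0033) = 1.188.
Trying y = 0.965 m: A R^(2/3) = 0.8953 — low.
Trying y = 1.42 m: A R^(2/3) = 1.592 — high.
Trying y = 1.15 m: A R^(2/3) = 1.189 — matches.

y_n = 1.15 m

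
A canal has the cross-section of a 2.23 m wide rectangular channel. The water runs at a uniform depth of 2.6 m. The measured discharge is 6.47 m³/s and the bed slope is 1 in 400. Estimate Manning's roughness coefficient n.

n = 0.038

Flow area A = b·y = 2.23 × 2.6 = 5.798 m². Wetted perimeter P = b + 2y = 2.23 + 2×2.6 = 7.43 m.
Hydraulic radius R = A/P = 5.798/7.43 = 0.7803 m.
Rearranging Manning's equation: n = (1/Q) A R^(2/3) S^(1/2) = (1/6.47) × 5.798 × 0.7803^(2/3) × √0.0025 = 0.038.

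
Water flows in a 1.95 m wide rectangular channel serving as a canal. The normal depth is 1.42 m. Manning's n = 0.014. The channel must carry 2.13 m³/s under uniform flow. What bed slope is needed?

S = 0.000241

Flow area A = b·y = 1.95 × 1.42 = 2.769 m². Wetted perimeter P = b + 2y = 1.95 + 2×1.42 = 4.79 m.
Hydraulic radius R = A/P = 2.769/4.79 = 0.5781 m.
From Manning's equation, S = [nQ / (1 A R^(2/3))]² = [0.014 × 2.13 / (1 × 2.769 × 0.5781^(2/3))]² = 0.000241.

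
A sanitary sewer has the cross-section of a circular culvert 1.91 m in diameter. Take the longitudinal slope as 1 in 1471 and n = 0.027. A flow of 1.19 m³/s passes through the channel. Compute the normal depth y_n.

Manning's equation rearranged: A R^(2/3) = nQ / (1·√S) = 0.027 × 1.19 / (√0.0006798) = 1.232.
Try y = 1.05 m: A R^(2/3) = 1.024 — low.
Try y = 1.51 m: A R^(2/3) = 1.691 — high.
Try y = 1.18 m: A R^(2/3) = 1.229 — close enough.

y_n = 1.18 m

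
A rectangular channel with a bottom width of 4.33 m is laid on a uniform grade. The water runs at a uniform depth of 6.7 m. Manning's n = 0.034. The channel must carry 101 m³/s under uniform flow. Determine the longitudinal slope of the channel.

S = 0.00727

Flow area A = b·y = 4.33 × 6.7 = 29.01 m². Wetted perimeter P = b + 2y = 4.33 + 2×6.7 = 17.73 m.
Hydraulic radius R = A/P = 29.01/17.73 = 1.636 m.
From Manning's equation, S = [nQ / (1 A R^(2/3))]² = [0.034 × 101 / (1 × 29.01 × 1.636^(2/3))]² = 0.00727.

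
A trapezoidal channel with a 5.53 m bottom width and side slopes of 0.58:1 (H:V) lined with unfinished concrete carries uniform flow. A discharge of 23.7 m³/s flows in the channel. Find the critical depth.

y_c = 1.18 m

At critical depth, Q² T / (g A³) = 1, i.e. A³/T = Q²/g = 23.7²/9.81 = 57.26.
At y = 1.41 m: A³/T = 100.1 — too large.
At y = 1.18 m: A³/T = 57.16 — close enough.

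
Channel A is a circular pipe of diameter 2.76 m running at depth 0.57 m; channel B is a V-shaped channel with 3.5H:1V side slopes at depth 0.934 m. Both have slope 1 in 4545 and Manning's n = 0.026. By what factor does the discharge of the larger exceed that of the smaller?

Channel A: For a circular section of diameter D = 2.76 m at depth y = 0.57 m, the central angle is θ = 2 arccos(1 − 2y/D) = 1.887 rad. Then A = (D²/8)(θ − sin θ) = 0.8918 m² and P = Dθ/2 = 2.604 m. Hydraulic radius R = A/P = 0.8918/2.604 = 0.3425 m. Q_A = (1/0.026)·0.8918·0.3425^(2/3)·√0.00022 = 0.249 m³/s.
Channel B: For a triangular section with side slope z = 3.5: A = zy² = 3.5×0.934² = 3.053 m²; P = 2y√(1+z²) = 2×0.934×3.64 = 6.8 m. Hydraulic radius R = A/P = 3.053/6.8 = 0.449 m. Q_B = (1/0.026)·3.053·0.449^(2/3)·√0.00022 = 1.021 m³/s.
The larger discharge is 1.021 m³/s and the smaller is 0.249 m³/s; the ratio is 4.1.

4.1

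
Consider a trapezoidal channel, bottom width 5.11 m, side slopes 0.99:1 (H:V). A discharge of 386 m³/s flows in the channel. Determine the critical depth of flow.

At critical depth, Q² T / (g A³) = 1, i.e. A³/T = Q²/g = 386²/9.81 = 15190.
At y = 6.44 m: A³/T = 22660 — high.
At y = 4.91 m: A³/T = 7911 — low.
At y = 5.82 m: A³/T = 15230 — ≈ 15190.

y_c = 5.82 m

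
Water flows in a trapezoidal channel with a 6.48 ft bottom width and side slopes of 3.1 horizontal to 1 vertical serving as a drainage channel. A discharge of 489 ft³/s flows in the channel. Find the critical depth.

y_c = 3.45 ft

At critical depth, Q² T / (g A³) = 1, i.e. A³/T = Q²/g = 489²/32.2 = 7426.
Try y = 4.1 ft: A³/T = 15270 — high.
Try y = 2.53 ft: A³/T = 2147 — low.
Try y = 3.45 ft: A³/T = 7465 — ≈ 7426.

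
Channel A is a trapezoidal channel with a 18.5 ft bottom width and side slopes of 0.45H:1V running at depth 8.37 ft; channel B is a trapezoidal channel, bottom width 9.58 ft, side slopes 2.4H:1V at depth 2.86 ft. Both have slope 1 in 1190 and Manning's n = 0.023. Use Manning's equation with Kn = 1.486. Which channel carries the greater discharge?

channel A

Channel A: With bottom width b = 18.5 ft and side slope z = 0.45: A = (b + zy)y = (18.5 + 0.45×8.37)×8.37 = 186.4 ft²; P = b + 2y√(1+z²) = 18.5 + 2×8.37×1.097 = 36.86 ft. Hydraulic radius R = A/P = 186.4/36.86 = 5.057 ft. Q_A = (1.486/0.023)·186.4·5.057^(2/3)·√0.0008403 = 1028 ft³/s.
Channel B: With bottom width b = 9.58 ft and side slope z = 2.4: A = (b + zy)y = (9.58 + 2.4×2.86)×2.86 = 47.03 ft²; P = b + 2y√(1+z²) = 9.58 + 2×2.86×2.6 = 24.45 ft. Hydraulic radius R = A/P = 47.03/24.45 = 1.923 ft. Q_B = (1.486/0.023)·47.03·1.923^(2/3)·√0.0008403 = 136.2 ft³/s.
Q_A = 1028 ft³/s vs Q_B = 136.2 ft³/s, so channel A carries more.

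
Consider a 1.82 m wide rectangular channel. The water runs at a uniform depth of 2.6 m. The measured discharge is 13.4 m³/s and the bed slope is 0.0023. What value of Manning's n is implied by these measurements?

n = 0.013

Flow area A = b·y = 1.82 × 2.6 = 4.732 m². Wetted perimeter P = b + 2y = 1.82 + 2×2.6 = 7.02 m.
Hydraulic radius R = A/P = 4.732/7.02 = 0.6741 m.
Rearranging Manning's equation: n = (1/Q) A R^(2/3) S^(1/2) = (1/13.4) × 4.732 × 0.6741^(2/3) × √0.0023 = 0.013.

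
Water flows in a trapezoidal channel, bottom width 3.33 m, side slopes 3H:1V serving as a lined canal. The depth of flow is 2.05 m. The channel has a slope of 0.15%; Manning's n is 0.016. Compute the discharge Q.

Q = 52.9 m³/s

With bottom width b = 3.33 m and side slope z = 3: A = (b + zy)y = (3.33 + 3×2.05)×2.05 = 19.43 m²; P = b + 2y√(1+z²) = 3.33 + 2×2.05×3.162 = 16.3 m.
Hydraulic radius R = A/P = 19.43/16.3 = 1.193 m.
Manning's equation: Q = (1/n) A R^(2/3) S^(1/2) = (1/0.016) × 19.43 × 1.193^(2/3) × 0.0015^(1/2) = 52.9 m³/s.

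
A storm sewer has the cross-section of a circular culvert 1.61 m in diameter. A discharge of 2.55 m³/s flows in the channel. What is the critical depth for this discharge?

At critical depth, Q² T / (g A³) = 1, i.e. A³/T = Q²/g = 2.55²/9.81 = 0.6628.
Trying y = 0.726 m: A³/T = 0.4414 — too small.
Trying y = 0.886 m: A³/T = 0.9448 — too large.
Trying y = 0.807 m: A³/T = 0.6613 — close enough.

y_c = 0.807 m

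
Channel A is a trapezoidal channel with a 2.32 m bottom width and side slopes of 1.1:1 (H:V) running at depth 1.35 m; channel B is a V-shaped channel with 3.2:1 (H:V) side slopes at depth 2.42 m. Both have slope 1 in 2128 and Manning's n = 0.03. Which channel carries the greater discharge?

Channel A: With bottom width b = 2.32 m and side slope z = 1.1: A = (b + zy)y = (2.32 + 1.1×1.35)×1.35 = 5.137 m²; P = b + 2y√(1+z²) = 2.32 + 2×1.35×1.487 = 6.334 m. Hydraulic radius R = A/P = 5.137/6.334 = 0.811 m. Q_A = (1/0.03)·5.137·0.811^(2/3)·√0.0004699 = 3.228 m³/s.
Channel B: For a triangular section with side slope z = 3.2: A = zy² = 3.2×2.42² = 18.74 m²; P = 2y√(1+z²) = 2×2.42×3.353 = 16.23 m. Hydraulic radius R = A/P = 18.74/16.23 = 1.155 m. Q_B = (1/0.03)·18.74·1.155^(2/3)·√0.0004699 = 14.91 m³/s.
Q_A = 3.228 m³/s vs Q_B = 14.91 m³/s, so channel B carries more.

channel B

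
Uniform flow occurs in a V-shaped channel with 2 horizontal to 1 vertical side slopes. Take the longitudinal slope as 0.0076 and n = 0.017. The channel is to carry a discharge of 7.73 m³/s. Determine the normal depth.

y_n = 1.1 m

Manning's equation rearranged: A R^(2/3) = nQ / (1·√S) = 0.017 × 7.73 / (√0.0076) = 1.507.
Try y = 0.753 m: A R^(2/3) = 0.5489 — too small.
Try y = 1.37 m: A R^(2/3) = 2.708 — too large.
Try y = 1.1 m: A R^(2/3) = 1.508 — close enough.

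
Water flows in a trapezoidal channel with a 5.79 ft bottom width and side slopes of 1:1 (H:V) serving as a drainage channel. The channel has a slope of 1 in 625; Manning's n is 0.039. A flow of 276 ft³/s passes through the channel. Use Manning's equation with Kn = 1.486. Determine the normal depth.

Manning's equation rearranged: A R^(2/3) = nQ / (1.486·√S) = 0.039 × 276 / (1.486 × √0.0016) = 181.1.
Try y = 5.16 ft: A R^(2/3) = 111.5 — low.
Try y = 8.24 ft: A R^(2/3) = 290 — high.
Try y = 6.57 ft: A R^(2/3) = 181.1 — close enough.

y_n = 6.57 ft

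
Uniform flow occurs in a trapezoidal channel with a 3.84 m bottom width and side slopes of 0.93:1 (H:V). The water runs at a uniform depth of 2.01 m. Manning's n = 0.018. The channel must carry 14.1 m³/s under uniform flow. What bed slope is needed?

S = 0.000371

With bottom width b = 3.84 m and side slope z = 0.93: A = (b + zy)y = (3.84 + 0.93×2.01)×2.01 = 11.48 m²; P = b + 2y√(1+z²) = 3.84 + 2×2.01×1.366 = 9.33 m.
Hydraulic radius R = A/P = 11.48/9.33 = 1.23 m.
From Manning's equation, S = [nQ / (1 A R^(2/3))]² = [0.018 × 14.1 / (1 × 11.48 × 1.23^(2/3))]² = 0.000371.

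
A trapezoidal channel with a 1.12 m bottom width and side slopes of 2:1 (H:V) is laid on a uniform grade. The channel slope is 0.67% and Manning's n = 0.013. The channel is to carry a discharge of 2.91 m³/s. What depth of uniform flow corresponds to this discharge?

Manning's equation rearranged: A R^(2/3) = nQ / (1·√S) = 0.013 × 2.91 / (√0.0067) = 0.4622.
Try y = 0.585 m: A R^(2/3) = 0.6761 — over.
Try y = 0.485 m: A R^(2/3) = 0.4625 — matches.

y_n = 0.485 m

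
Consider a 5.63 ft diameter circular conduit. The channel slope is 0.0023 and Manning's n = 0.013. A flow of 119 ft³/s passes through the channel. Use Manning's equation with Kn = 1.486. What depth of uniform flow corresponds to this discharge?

Manning's equation rearranged: A R^(2/3) = nQ / (1.486·√S) = 0.013 × 119 / (1.486 × √0.0023) = 21.71.
Trying y = 2.64 ft: A R^(2/3) = 14 — too small.
Trying y = 3.98 ft: A R^(2/3) = 26.51 — too large.
Trying y = 3.45 ft: A R^(2/3) = 21.69 — close enough.

y_n = 3.45 ft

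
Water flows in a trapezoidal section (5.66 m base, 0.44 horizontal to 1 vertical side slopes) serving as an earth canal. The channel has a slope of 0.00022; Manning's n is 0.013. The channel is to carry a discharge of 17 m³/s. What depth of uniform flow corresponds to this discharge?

y_n = 1.94 m

Manning's equation rearranged: A R^(2/3) = nQ / (1·√S) = 0.013 × 17 / (√0.00022) = 14.9.
Try y = 1.64 m: A R^(2/3) = 11.37 — low.
Try y = 2.41 m: A R^(2/3) = 21.06 — high.
Try y = 1.94 m: A R^(2/3) = 14.87 — ≈ 14.9.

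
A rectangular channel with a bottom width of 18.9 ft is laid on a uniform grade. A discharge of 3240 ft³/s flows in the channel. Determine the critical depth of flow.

For a rectangular channel, critical depth y_c = (q²/g)^(1/3) where q = Q/b = 3240/18.9 = 171.4 ft²/s.
So y_c = (171.4²/32.2)^(1/3) = 9.7 ft.

y_c = 9.7 ft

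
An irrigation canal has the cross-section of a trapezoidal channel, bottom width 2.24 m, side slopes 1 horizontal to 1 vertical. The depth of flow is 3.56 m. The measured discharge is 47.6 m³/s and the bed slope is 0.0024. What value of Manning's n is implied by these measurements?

n = 0.03

With bottom width b = 2.24 m and side slope z = 1: A = (b + zy)y = (2.24 + 1×3.56)×3.56 = 20.65 m²; P = b + 2y√(1+z²) = 2.24 + 2×3.56×1.414 = 12.31 m.
Hydraulic radius R = A/P = 20.65/12.31 = 1.677 m.
Rearranging Manning's equation: n = (1/Q) A R^(2/3) S^(1/2) = (1/47.6) × 20.65 × 1.677^(2/3) × √0.0024 = 0.03.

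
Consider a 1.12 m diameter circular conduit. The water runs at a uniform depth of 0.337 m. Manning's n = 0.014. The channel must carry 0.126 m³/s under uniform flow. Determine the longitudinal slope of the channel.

S = 0.000451

For a circular section of diameter D = 1.12 m at depth y = 0.337 m, the central angle is θ = 2 arccos(1 − 2y/D) = 2.322 rad. Then A = (D²/8)(θ − sin θ) = 0.2496 m² and P = Dθ/2 = 1.301 m.
Hydraulic radius R = A/P = 0.2496/1.301 = 0.1919 m.
From Manning's equation, S = [nQ / (1 A R^(2/3))]² = [0.014 × 0.126 / (1 × 0.2496 × 0.1919^(2/3))]² = 0.000451.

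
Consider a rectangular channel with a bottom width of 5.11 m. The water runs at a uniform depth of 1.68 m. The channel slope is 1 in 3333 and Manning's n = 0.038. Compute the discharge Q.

Q = 3.95 m³/s

Flow area A = b·y = 5.11 × 1.68 = 8.585 m². Wetted perimeter P = b + 2y = 5.11 + 2×1.68 = 8.47 m.
Hydraulic radius R = A/P = 8.585/8.47 = 1.014 m.
Manning's equation: Q = (1/n) A R^(2/3) S^(1/2) = (1/0.038) × 8.585 × 1.014^(2/3) × 0.0003^(1/2) = 3.95 m³/s.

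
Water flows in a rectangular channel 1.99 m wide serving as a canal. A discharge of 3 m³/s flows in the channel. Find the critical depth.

For a rectangular channel, critical depth y_c = (q²/g)^(1/3) where q = Q/b = 3/1.99 = 1.508 m²/s.
So y_c = (1.508²/9.81)^(1/3) = 0.614 m.

y_c = 0.614 m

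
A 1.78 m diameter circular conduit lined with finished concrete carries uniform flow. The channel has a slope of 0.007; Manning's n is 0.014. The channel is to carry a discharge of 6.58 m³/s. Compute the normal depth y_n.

Manning's equation rearranged: A R^(2/3) = nQ / (1·√S) = 0.014 × 6.58 / (√0.007) = 1.101.
At y = 0.895 m: A R^(2/3) = 0.7321 — too small.
At y = 1.16 m: A R^(2/3) = 1.101 — close enough.

y_n = 1.16 m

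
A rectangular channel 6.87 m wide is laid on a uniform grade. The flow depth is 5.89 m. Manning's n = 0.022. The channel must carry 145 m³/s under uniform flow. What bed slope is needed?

Flow area A = b·y = 6.87 × 5.89 = 40.46 m². Wetted perimeter P = b + 2y = 6.87 + 2×5.89 = 18.65 m.
Hydraulic radius R = A/P = 40.46/18.65 = 2.17 m.
From Manning's equation, S = [nQ / (1 A R^(2/3))]² = [0.022 × 145 / (1 × 40.46 × 2.17^(2/3))]² = 0.00221.

S = 0.00221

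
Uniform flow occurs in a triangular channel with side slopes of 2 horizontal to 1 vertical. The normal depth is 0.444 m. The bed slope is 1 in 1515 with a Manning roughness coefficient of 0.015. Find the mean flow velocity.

V = 0.583 m/s

For a triangular section with side slope z = 2: A = zy² = 2×0.444² = 0.3943 m²; P = 2y√(1+z²) = 2×0.444×2.236 = 1.986 m.
Hydraulic radius R = A/P = 0.3943/1.986 = 0.1986 m.
From Manning's equation, V = (1/n) R^(2/3) S^(1/2) = (1/0.015) × 0.1986^(2/3) × 0.0006601^(1/2) = 0.583 m/s.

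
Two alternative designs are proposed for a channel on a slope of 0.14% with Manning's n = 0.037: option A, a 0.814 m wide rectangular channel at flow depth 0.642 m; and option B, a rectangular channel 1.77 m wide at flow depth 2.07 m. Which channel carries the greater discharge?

channel B

Channel A: Flow area A = b·y = 0.814 × 0.642 = 0.5226 m². Wetted perimeter P = b + 2y = 0.814 + 2×0.642 = 2.098 m. Hydraulic radius R = A/P = 0.5226/2.098 = 0.2491 m. Q_A = (1/0.037)·0.5226·0.2491^(2/3)·√0.0014 = 0.2092 m³/s.
Channel B: Flow area A = b·y = 1.77 × 2.07 = 3.664 m². Wetted perimeter P = b + 2y = 1.77 + 2×2.07 = 5.91 m. Hydraulic radius R = A/P = 3.664/5.91 = 0.6199 m. Q_B = (1/0.037)·3.664·0.6199^(2/3)·√0.0014 = 2.694 m³/s.
Q_A = 0.2092 m³/s vs Q_B = 2.694 m³/s, so channel B carries more.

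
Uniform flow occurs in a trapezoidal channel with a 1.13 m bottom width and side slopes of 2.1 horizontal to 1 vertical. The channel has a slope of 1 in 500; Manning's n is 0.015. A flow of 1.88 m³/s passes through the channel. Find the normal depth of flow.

y_n = 0.558 m

Manning's equation rearranged: A R^(2/3) = nQ / (1·√S) = 0.015 × 1.88 / (√0.002) = 0.6306.
Try y = 0.671 m: A R^(2/3) = 0.9261 — too large.
Try y = 0.381 m: A R^(2/3) = 0.2944 — too small.
Try y = 0.558 m: A R^(2/3) = 0.6315 — ≈ 0.6306.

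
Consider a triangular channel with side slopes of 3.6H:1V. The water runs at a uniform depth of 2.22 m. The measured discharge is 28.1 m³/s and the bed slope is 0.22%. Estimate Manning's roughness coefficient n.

n = 0.031

For a triangular section with side slope z = 3.6: A = zy² = 3.6×2.22² = 17.74 m²; P = 2y√(1+z²) = 2×2.22×3.736 = 16.59 m.
Hydraulic radius R = A/P = 17.74/16.59 = 1.07 m.
Rearranging Manning's equation: n = (1/Q) A R^(2/3) S^(1/2) = (1/28.1) × 17.74 × 1.07^(2/3) × √0.0022 = 0.031.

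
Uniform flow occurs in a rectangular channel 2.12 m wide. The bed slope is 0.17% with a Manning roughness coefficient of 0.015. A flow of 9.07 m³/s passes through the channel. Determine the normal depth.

y_n = 1.99 m

Manning's equation rearranged: A R^(2/3) = nQ / (1·√S) = 0.015 × 9.07 / (√0.0017) = 3.3.
Try y = 2.21 m: A R^(2/3) = 3.751 — over.
Try y = 1.99 m: A R^(2/3) = 3.299 — ≈ 3.3.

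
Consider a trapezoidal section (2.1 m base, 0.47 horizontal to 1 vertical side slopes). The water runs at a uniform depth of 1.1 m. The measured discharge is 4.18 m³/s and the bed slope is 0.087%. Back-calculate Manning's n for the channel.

n = 0.015

With bottom width b = 2.1 m and side slope z = 0.47: A = (b + zy)y = (2.1 + 0.47×1.1)×1.1 = 2.879 m²; P = b + 2y√(1+z²) = 2.1 + 2×1.1×1.105 = 4.531 m.
Hydraulic radius R = A/P = 2.879/4.531 = 0.6354 m.
Rearranging Manning's equation: n = (1/Q) A R^(2/3) S^(1/2) = (1/4.18) × 2.879 × 0.6354^(2/3) × √0.00087 = 0.015.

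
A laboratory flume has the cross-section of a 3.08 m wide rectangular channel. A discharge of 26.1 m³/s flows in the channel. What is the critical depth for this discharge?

y_c = 1.94 m

For a rectangular channel, critical depth y_c = (q²/g)^(1/3) where q = Q/b = 26.1/3.08 = 8.474 m²/s.
So y_c = (8.474²/9.81)^(1/3) = 1.94 m.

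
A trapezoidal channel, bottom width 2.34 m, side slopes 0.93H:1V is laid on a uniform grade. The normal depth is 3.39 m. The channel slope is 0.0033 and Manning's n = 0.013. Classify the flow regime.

With bottom width b = 2.34 m and side slope z = 0.93: A = (b + zy)y = (2.34 + 0.93×3.39)×3.39 = 18.62 m²; P = b + 2y√(1+z²) = 2.34 + 2×3.39×1.366 = 11.6 m.
Hydraulic radius R = A/P = 18.62/11.6 = 1.605 m.
V = (1/n) R^(2/3) √S = (1/0.013) × 1.605^(2/3) × √0.0033 = 6.058 m/s. Hydraulic depth D_h = A/T = 18.62/8.645 = 2.154 m.
Froude number Fr = V/√(g·D_h) = 6.058/√(9.81×2.154) = 1.32, which is greater than 1, so the flow is supercritical.

supercritical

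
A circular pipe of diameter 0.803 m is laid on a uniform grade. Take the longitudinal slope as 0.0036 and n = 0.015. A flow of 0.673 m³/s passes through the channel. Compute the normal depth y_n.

y_n = 0.637 m

Manning's equation rearranged: A R^(2/3) = nQ / (1·√S) = 0.015 × 0.673 / (√0.0036) = 0.1683.
At y = 0.715 m: A R^(2/3) = 0.1842 — over.
At y = 0.447 m: A R^(2/3) = 0.1037 — short.
At y = 0.637 m: A R^(2/3) = 0.1683 — close enough.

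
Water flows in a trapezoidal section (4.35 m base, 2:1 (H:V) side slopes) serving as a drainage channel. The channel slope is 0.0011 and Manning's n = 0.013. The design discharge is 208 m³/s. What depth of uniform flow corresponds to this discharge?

Manning's equation rearranged: A R^(2/3) = nQ / (1·√S) = 0.013 × 208 / (√0.0011) = 81.53.
At y = 2.77 m: A R^(2/3) = 38.05 — low.
At y = 4.97 m: A R^(2/3) = 136.8 — high.
At y = 3.94 m: A R^(2/3) = 81.34 — matches.

y_n = 3.94 m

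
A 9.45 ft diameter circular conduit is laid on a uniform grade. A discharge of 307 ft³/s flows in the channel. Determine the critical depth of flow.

At critical depth, Q² T / (g A³) = 1, i.e. A³/T = Q²/g = 307²/32.2 = 2927.
Trying y = 3.11 ft: A³/T = 915.7 — too small.
Trying y = 5.38 ft: A³/T = 7494 — too large.
Trying y = 4.21 ft: A³/T = 2936 — ≈ 2927.

y_c = 4.21 ft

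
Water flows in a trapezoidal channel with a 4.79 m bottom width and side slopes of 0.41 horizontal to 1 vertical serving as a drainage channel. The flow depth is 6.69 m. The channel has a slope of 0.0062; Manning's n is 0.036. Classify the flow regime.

subcritical

With bottom width b = 4.79 m and side slope z = 0.41: A = (b + zy)y = (4.79 + 0.41×6.69)×6.69 = 50.4 m²; P = b + 2y√(1+z²) = 4.79 + 2×6.69×1.081 = 19.25 m.
Hydraulic radius R = A/P = 50.4/19.25 = 2.618 m.
V = (1/n) R^(2/3) √S = (1/0.036) × 2.618^(2/3) × √0.0062 = 4.154 m/s. Hydraulic depth D_h = A/T = 50.4/10.28 = 4.904 m.
Froude number Fr = V/√(g·D_h) = 4.154/√(9.81×4.904) = 0.599, which is less than 1, so the flow is subcritical.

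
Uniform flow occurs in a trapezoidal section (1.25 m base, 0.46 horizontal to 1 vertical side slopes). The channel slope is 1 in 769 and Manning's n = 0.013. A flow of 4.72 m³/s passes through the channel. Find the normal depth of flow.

y_n = 1.31 m

Manning's equation rearranged: A R^(2/3) = nQ / (1·√S) = 0.013 × 4.72 / (√0.0013) = 1.702.
Trying y = 1.16 m: A R^(2/3) = 1.379 — low.
Trying y = 1.57 m: A R^(2/3) = 2.342 — high.
Trying y = 1.31 m: A R^(2/3) = 1.702 — close enough.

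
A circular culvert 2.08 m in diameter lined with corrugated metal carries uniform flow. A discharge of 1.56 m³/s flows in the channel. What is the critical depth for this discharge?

At critical depth, Q² T / (g A³) = 1, i.e. A³/T = Q²/g = 1.56²/9.81 = 0.2481.
Trying y = 0.503 m: A³/T = 0.143 — low.
Trying y = 0.682 m: A³/T = 0.4664 — high.
Trying y = 0.58 m: A³/T = 0.2489 — matches.

y_c = 0.58 m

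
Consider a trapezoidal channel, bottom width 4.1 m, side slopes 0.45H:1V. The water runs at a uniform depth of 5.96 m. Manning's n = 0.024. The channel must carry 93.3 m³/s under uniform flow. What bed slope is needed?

S = 0.00098

With bottom width b = 4.1 m and side slope z = 0.45: A = (b + zy)y = (4.1 + 0.45×5.96)×5.96 = 40.42 m²; P = b + 2y√(1+z²) = 4.1 + 2×5.96×1.097 = 17.17 m.
Hydraulic radius R = A/P = 40.42/17.17 = 2.354 m.
From Manning's equation, S = [nQ / (1 A R^(2/3))]² = [0.024 × 93.3 / (1 × 40.42 × 2.354^(2/3))]² = 0.00098.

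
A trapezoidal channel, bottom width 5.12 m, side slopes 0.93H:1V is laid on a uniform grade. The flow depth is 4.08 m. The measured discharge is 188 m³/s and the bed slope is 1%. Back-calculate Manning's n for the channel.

With bottom width b = 5.12 m and side slope z = 0.93: A = (b + zy)y = (5.12 + 0.93×4.08)×4.08 = 36.37 m²; P = b + 2y√(1+z²) = 5.12 + 2×4.08×1.366 = 16.26 m.
Hydraulic radius R = A/P = 36.37/16.26 = 2.236 m.
Rearranging Manning's equation: n = (1/Q) A R^(2/3) S^(1/2) = (1/188) × 36.37 × 2.236^(2/3) × √0.01 = 0.0331.

n = 0.0331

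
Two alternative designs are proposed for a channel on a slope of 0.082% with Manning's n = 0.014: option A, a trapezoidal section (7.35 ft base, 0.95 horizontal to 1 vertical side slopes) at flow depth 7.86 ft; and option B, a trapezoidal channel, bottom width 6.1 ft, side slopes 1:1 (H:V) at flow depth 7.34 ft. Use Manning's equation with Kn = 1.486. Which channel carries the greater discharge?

channel A

Channel A: With bottom width b = 7.35 ft and side slope z = 0.95: A = (b + zy)y = (7.35 + 0.95×7.86)×7.86 = 116.5 ft²; P = b + 2y√(1+z²) = 7.35 + 2×7.86×1.379 = 29.03 ft. Hydraulic radius R = A/P = 116.5/29.03 = 4.011 ft. Q_A = (1.486/0.014)·116.5·4.011^(2/3)·√0.00082 = 893.7 ft³/s.
Channel B: With bottom width b = 6.1 ft and side slope z = 1: A = (b + zy)y = (6.1 + 1×7.34)×7.34 = 98.65 ft²; P = b + 2y√(1+z²) = 6.1 + 2×7.34×1.414 = 26.86 ft. Hydraulic radius R = A/P = 98.65/26.86 = 3.673 ft. Q_B = (1.486/0.014)·98.65·3.673^(2/3)·√0.00082 = 713.7 ft³/s.
Q_A = 893.7 ft³/s vs Q_B = 713.7 ft³/s, so channel A carries more.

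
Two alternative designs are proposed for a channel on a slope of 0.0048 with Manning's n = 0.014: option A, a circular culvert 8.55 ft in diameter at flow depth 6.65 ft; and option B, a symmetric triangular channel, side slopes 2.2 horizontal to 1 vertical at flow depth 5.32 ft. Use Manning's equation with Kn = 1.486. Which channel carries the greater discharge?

channel B

Channel A: For a circular section of diameter D = 8.55 ft at depth y = 6.65 ft, the central angle is θ = 2 arccos(1 − 2y/D) = 4.32 rad. Then A = (D²/8)(θ − sin θ) = 47.91 ft² and P = Dθ/2 = 18.47 ft. Hydraulic radius R = A/P = 47.91/18.47 = 2.595 ft. Q_A = (1.486/0.014)·47.91·2.595^(2/3)·√0.0048 = 665.3 ft³/s.
Channel B: For a triangular section with side slope z = 2.2: A = zy² = 2.2×5.32² = 62.27 ft²; P = 2y√(1+z²) = 2×5.32×2.417 = 25.71 ft. Hydraulic radius R = A/P = 62.27/25.71 = 2.422 ft. Q_B = (1.486/0.014)·62.27·2.422^(2/3)·√0.0048 = 825.7 ft³/s.
Q_A = 665.3 ft³/s vs Q_B = 825.7 ft³/s, so channel B carries more.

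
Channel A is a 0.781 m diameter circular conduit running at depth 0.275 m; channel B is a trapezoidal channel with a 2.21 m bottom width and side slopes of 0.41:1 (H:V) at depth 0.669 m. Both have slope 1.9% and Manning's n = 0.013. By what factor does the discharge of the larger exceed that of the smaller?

22.9

Channel A: For a circular section of diameter D = 0.781 m at depth y = 0.275 m, the central angle is θ = 2 arccos(1 − 2y/D) = 2.541 rad. Then A = (D²/8)(θ − sin θ) = 0.1507 m² and P = Dθ/2 = 0.9923 m. Hydraulic radius R = A/P = 0.1507/0.9923 = 0.1518 m. Q_A = (1/0.013)·0.1507·0.1518^(2/3)·√0.019 = 0.4546 m³/s.
Channel B: With bottom width b = 2.21 m and side slope z = 0.41: A = (b + zy)y = (2.21 + 0.41×0.669)×0.669 = 1.662 m²; P = b + 2y√(1+z²) = 2.21 + 2×0.669×1.081 = 3.656 m. Hydraulic radius R = A/P = 1.662/3.656 = 0.4546 m. Q_B = (1/0.013)·1.662·0.4546^(2/3)·√0.019 = 10.42 m³/s.
The larger discharge is 10.42 m³/s and the smaller is 0.4546 m³/s; the ratio is 22.9.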